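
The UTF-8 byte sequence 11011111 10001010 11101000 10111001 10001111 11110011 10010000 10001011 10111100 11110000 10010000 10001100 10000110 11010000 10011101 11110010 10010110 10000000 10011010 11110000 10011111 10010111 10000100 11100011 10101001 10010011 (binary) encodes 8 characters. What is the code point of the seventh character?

U+1F5C4

Offset 0: leading byte 0xDF = 11011111 → 2-byte char #1 = DF 8A.
Offset 2: leading byte 0xE8 = 11101000 → 3-byte char #2 = E8 B9 8F.
Offset 5: leading byte 0xF3 = 11110011 → 4-byte char #3 = F3 90 8B BC.
Offset 9: leading byte 0xF0 = 11110000 → 4-byte char #4 = F0 90 8C 86.
Offset 13: leading byte 0xD0 = 11010000 → 2-byte char #5 = D0 9D.
Offset 15: leading byte 0xF2 = 11110010 → 4-byte char #6 = F2 96 80 9A.
Offset 19: leading byte 0xF0 = 11110000 → 4-byte char #7 = F0 9F 97 84.
Leading byte 0xF0 = 11110000 matches 11110xxx → 4-byte sequence.
Byte 1: 0xF0 = 11110000, payload 000 (3 bits).
Byte 2: 0x9F = 10011111 (10xxxxxx ✓), payload 011111.
Byte 3: 0x97 = 10010111 (10xxxxxx ✓), payload 010111.
Byte 4: 0x84 = 10000100 (10xxxxxx ✓), payload 000100.
Concatenate: 000011111010111000100 = 0x1F5C4 (21 bits → U+1F5C4).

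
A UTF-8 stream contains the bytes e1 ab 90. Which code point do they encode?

U+1AD0

Leading byte 0xE1 = 11100001 matches 1110xxxx → 3-byte sequence.
Byte 1: 0xE1 = 11100001, payload 0001 (4 bits).
Byte 2: 0xAB = 10101011 (10xxxxxx ✓), payload 101011.
Byte 3: 0x90 = 10010000 (10xxxxxx ✓), payload 010000.
Concatenate: 0001101011010000 = 0x1AD0 (16 bits → U+1AD0).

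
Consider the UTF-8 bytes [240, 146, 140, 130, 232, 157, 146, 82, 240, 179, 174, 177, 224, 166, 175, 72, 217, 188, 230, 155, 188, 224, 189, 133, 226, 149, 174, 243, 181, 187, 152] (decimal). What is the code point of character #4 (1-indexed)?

U+33BB1

Offset 0: leading byte 0xF0 = 11110000 → 4-byte char #1 = F0 92 8C 82.
Offset 4: leading byte 0xE8 = 11101000 → 3-byte char #2 = E8 9D 92.
Offset 7: leading byte 0x52 = 01010010 → 1-byte char #3 = 52.
Offset 8: leading byte 0xF0 = 11110000 → 4-byte char #4 = F0 B3 AE B1.
Leading byte 0xF0 = 11110000 matches 11110xxx → 4-byte sequence.
Byte 1: 0xF0 = 11110000, payload 000 (3 bits).
Byte 2: 0xB3 = 10110011 (10xxxxxx ✓), payload 110011.
Byte 3: 0xAE = 10101110 (10xxxxxx ✓), payload 101110.
Byte 4: 0xB1 = 10110001 (10xxxxxx ✓), payload 110001.
Concatenate: 000110011101110110001 = 0x33BB1 (21 bits → U+33BB1).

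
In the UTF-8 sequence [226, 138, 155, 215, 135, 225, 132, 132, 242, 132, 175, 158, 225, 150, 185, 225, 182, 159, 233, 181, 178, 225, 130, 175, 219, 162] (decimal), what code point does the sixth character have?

Offset 0: leading byte 0xE2 = 11100010 → 3-byte char #1 = E2 8A 9B.
Offset 3: leading byte 0xD7 = 11010111 → 2-byte char #2 = D7 87.
Offset 5: leading byte 0xE1 = 11100001 → 3-byte char #3 = E1 84 84.
Offset 8: leading byte 0xF2 = 11110010 → 4-byte char #4 = F2 84 AF 9E.
Offset 12: leading byte 0xE1 = 11100001 → 3-byte char #5 = E1 96 B9.
Offset 15: leading byte 0xE1 = 11100001 → 3-byte char #6 = E1 B6 9F.
Leading byte 0xE1 = 11100001 matches 1110xxxx → 3-byte sequence.
Byte 1: 0xE1 = 11100001, payload 0001 (4 bits).
Byte 2: 0xB6 = 10110110 (10xxxxxx ✓), payload 110110.
Byte 3: 0x9F = 10011111 (10xxxxxx ✓), payload 011111.
Concatenate: 0001110110011111 = 0x1D9F (16 bits → U+1D9F).

U+1D9F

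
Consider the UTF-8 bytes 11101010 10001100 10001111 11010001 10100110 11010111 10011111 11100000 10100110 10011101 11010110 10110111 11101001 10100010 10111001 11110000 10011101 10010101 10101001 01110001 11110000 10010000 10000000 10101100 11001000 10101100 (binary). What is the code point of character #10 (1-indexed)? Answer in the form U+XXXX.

Offset 0: leading byte 0xEA = 11101010 → 3-byte char #1 = EA 8C 8F.
Offset 3: leading byte 0xD1 = 11010001 → 2-byte char #2 = D1 A6.
Offset 5: leading byte 0xD7 = 11010111 → 2-byte char #3 = D7 9F.
Offset 7: leading byte 0xE0 = 11100000 → 3-byte char #4 = E0 A6 9D.
Offset 10: leading byte 0xD6 = 11010110 → 2-byte char #5 = D6 B7.
Offset 12: leading byte 0xE9 = 11101001 → 3-byte char #6 = E9 A2 B9.
Offset 15: leading byte 0xF0 = 11110000 → 4-byte char #7 = F0 9D 95 A9.
Offset 19: leading byte 0x71 = 01110001 → 1-byte char #8 = 71.
Offset 20: leading byte 0xF0 = 11110000 → 4-byte char #9 = F0 90 80 AC.
Offset 24: leading byte 0xC8 = 11001000 → 2-byte char #10 = C8 AC.
Leading byte 0xC8 = 11001000 matches 110xxxxx → 2-byte sequence.
Byte 1: 0xC8 = 11001000, payload 01000 (5 bits).
Byte 2: 0xAC = 10101100 (10xxxxxx ✓), payload 101100.
Concatenate: 01000101100 = 0x22C (11 bits → U+022C).

U+022C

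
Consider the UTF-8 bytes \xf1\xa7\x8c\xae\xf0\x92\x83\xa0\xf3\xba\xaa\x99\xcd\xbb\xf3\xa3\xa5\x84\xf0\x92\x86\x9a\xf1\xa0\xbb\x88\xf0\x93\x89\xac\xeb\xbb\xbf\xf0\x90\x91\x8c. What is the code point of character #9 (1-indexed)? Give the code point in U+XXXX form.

U+BEFF

Offset 0: leading byte 0xF1 = 11110001 → 4-byte char #1 = F1 A7 8C AE.
Offset 4: leading byte 0xF0 = 11110000 → 4-byte char #2 = F0 92 83 A0.
Offset 8: leading byte 0xF3 = 11110011 → 4-byte char #3 = F3 BA AA 99.
Offset 12: leading byte 0xCD = 11001101 → 2-byte char #4 = CD BB.
Offset 14: leading byte 0xF3 = 11110011 → 4-byte char #5 = F3 A3 A5 84.
Offset 18: leading byte 0xF0 = 11110000 → 4-byte char #6 = F0 92 86 9A.
Offset 22: leading byte 0xF1 = 11110001 → 4-byte char #7 = F1 A0 BB 88.
Offset 26: leading byte 0xF0 = 11110000 → 4-byte char #8 = F0 93 89 AC.
Offset 30: leading byte 0xEB = 11101011 → 3-byte char #9 = EB BB BF.
Leading byte 0xEB = 11101011 matches 1110xxxx → 3-byte sequence.
Byte 1: 0xEB = 11101011, payload 1011 (4 bits).
Byte 2: 0xBB = 10111011 (10xxxxxx ✓), payload 111011.
Byte 3: 0xBF = 10111111 (10xxxxxx ✓), payload 111111.
Concatenate: 1011111011111111 = 0xBEFF (16 bits → U+BEFF).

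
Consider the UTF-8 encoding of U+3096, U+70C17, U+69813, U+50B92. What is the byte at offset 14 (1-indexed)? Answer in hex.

0xAE

1-indexed offset 14 is 0-indexed offset 13.
U+3096 → 3-byte form E3 82 96 at offsets 0–2.
U+70C17 → 4-byte form F1 B0 B0 97 at offsets 3–6.
U+69813 → 4-byte form F1 A9 A0 93 at offsets 7–10.
U+50B92 → 4-byte form F1 90 AE 92 at offsets 11–14.
Offset 13 falls in char 4's range; it's byte 3 of F1 90 AE 92 = 0xAE.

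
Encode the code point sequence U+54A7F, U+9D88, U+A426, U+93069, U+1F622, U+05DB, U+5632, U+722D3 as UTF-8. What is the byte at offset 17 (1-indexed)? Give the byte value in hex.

1-indexed offset 17 is 0-indexed offset 16.
U+54A7F → 4-byte form F1 94 A9 BF at offsets 0–3.
U+9D88 → 3-byte form E9 B6 88 at offsets 4–6.
U+A426 → 3-byte form EA 90 A6 at offsets 7–9.
U+93069 → 4-byte form F2 93 81 A9 at offsets 10–13.
U+1F622 → 4-byte form F0 9F 98 A2 at offsets 14–17.
Offset 16 falls in char 5's range; it's byte 3 of F0 9F 98 A2 = 0x98.

0x98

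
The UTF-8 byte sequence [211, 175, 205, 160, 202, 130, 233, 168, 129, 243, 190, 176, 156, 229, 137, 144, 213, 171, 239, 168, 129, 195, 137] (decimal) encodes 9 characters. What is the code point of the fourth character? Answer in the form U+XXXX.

U+9A01

Offset 0: leading byte 0xD3 = 11010011 → 2-byte char #1 = D3 AF.
Offset 2: leading byte 0xCD = 11001101 → 2-byte char #2 = CD A0.
Offset 4: leading byte 0xCA = 11001010 → 2-byte char #3 = CA 82.
Offset 6: leading byte 0xE9 = 11101001 → 3-byte char #4 = E9 A8 81.
Leading byte 0xE9 = 11101001 matches 1110xxxx → 3-byte sequence.
Byte 1: 0xE9 = 11101001, payload 1001 (4 bits).
Byte 2: 0xA8 = 10101000 (10xxxxxx ✓), payload 101000.
Byte 3: 0x81 = 10000001 (10xxxxxx ✓), payload 000001.
Concatenate: 1001101000000001 = 0x9A01 (16 bits → U+9A01).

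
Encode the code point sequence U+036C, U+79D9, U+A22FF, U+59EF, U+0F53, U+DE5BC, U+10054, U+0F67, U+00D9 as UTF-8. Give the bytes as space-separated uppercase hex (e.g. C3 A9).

CD AC E7 A7 99 F2 A2 8B BF E5 A7 AF E0 BD 93 F3 9E 96 BC F0 90 81 94 E0 BD A7 C3 99

U+036C: 2-byte form → CD AC.
U+79D9: 3-byte form → E7 A7 99.
U+A22FF: 4-byte form → F2 A2 8B BF.
U+59EF: 3-byte form → E5 A7 AF.
U+0F53: 3-byte form → E0 BD 93.
U+DE5BC: 4-byte form → F3 9E 96 BC.
U+10054: 4-byte form → F0 90 81 94.
U+0F67: 3-byte form → E0 BD A7.
U+00D9: 2-byte form → C3 99.
Concatenated (28 bytes): CD AC E7 A7 99 F2 A2 8B BF E5 A7 AF E0 BD 93 F3 9E 96 BC F0 90 81 94 E0 BD A7 C3 99.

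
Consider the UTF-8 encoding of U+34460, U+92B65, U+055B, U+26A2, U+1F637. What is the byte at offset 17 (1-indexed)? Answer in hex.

1-indexed offset 17 is 0-indexed offset 16.
U+34460 → 4-byte form F0 B4 91 A0 at offsets 0–3.
U+92B65 → 4-byte form F2 92 AD A5 at offsets 4–7.
U+055B → 2-byte form D5 9B at offsets 8–9.
U+26A2 → 3-byte form E2 9A A2 at offsets 10–12.
U+1F637 → 4-byte form F0 9F 98 B7 at offsets 13–16.
Offset 16 falls in char 5's range; it's byte 4 of F0 9F 98 B7 = 0xB7.

0xB7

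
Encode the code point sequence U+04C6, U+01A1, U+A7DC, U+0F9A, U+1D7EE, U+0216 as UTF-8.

D3 86 C6 A1 EA 9F 9C E0 BE 9A F0 9D 9F AE C8 96

U+04C6: 2-byte form → D3 86.
U+01A1: 2-byte form → C6 A1.
U+A7DC: 3-byte form → EA 9F 9C.
U+0F9A: 3-byte form → E0 BE 9A.
U+1D7EE: 4-byte form → F0 9D 9F AE.
U+0216: 2-byte form → C8 96.
Concatenated (16 bytes): D3 86 C6 A1 EA 9F 9C E0 BE 9A F0 9D 9F AE C8 96.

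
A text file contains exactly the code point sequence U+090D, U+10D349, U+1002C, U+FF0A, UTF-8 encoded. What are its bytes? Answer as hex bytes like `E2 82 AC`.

E0 A4 8D F4 8D 8D 89 F0 90 80 AC EF BC 8A

U+090D: 3-byte form → E0 A4 8D.
U+10D349: 4-byte form → F4 8D 8D 89.
U+1002C: 4-byte form → F0 90 80 AC.
U+FF0A: 3-byte form → EF BC 8A.
Concatenated (14 bytes): E0 A4 8D F4 8D 8D 89 F0 90 80 AC EF BC 8A.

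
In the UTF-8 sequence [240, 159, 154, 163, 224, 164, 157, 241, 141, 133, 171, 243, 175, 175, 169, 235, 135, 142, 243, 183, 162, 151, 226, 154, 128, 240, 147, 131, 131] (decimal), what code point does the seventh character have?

Offset 0: leading byte 0xF0 = 11110000 → 4-byte char #1 = F0 9F 9A A3.
Offset 4: leading byte 0xE0 = 11100000 → 3-byte char #2 = E0 A4 9D.
Offset 7: leading byte 0xF1 = 11110001 → 4-byte char #3 = F1 8D 85 AB.
Offset 11: leading byte 0xF3 = 11110011 → 4-byte char #4 = F3 AF AF A9.
Offset 15: leading byte 0xEB = 11101011 → 3-byte char #5 = EB 87 8E.
Offset 18: leading byte 0xF3 = 11110011 → 4-byte char #6 = F3 B7 A2 97.
Offset 22: leading byte 0xE2 = 11100010 → 3-byte char #7 = E2 9A 80.
Leading byte 0xE2 = 11100010 matches 1110xxxx → 3-byte sequence.
Byte 1: 0xE2 = 11100010, payload 0010 (4 bits).
Byte 2: 0x9A = 10011010 (10xxxxxx ✓), payload 011010.
Byte 3: 0x80 = 10000000 (10xxxxxx ✓), payload 000000.
Concatenate: 0010011010000000 = 0x2680 (16 bits → U+2680).

U+2680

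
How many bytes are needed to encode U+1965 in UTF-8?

U+1965 = 0x1965. UTF-8 uses 1 byte below 0x80, 2 below 0x800, 3 below 0x10000, 4 up to 0x10FFFF. 0x1965 is in U+0800–U+FFFF → 3 bytes.

3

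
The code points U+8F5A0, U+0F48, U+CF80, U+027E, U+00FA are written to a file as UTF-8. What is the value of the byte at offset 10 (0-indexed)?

0xC9

U+8F5A0 → 4-byte form F2 8F 96 A0 at offsets 0–3.
U+0F48 → 3-byte form E0 BD 88 at offsets 4–6.
U+CF80 → 3-byte form EC BE 80 at offsets 7–9.
U+027E → 2-byte form C9 BE at offsets 10–11.
Offset 10 falls in char 4's range; it's byte 1 of C9 BE = 0xC9.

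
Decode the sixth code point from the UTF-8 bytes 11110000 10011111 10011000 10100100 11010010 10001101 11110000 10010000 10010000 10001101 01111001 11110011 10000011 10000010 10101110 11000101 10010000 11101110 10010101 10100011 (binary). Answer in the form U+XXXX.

U+0150

Offset 0: leading byte 0xF0 = 11110000 → 4-byte char #1 = F0 9F 98 A4.
Offset 4: leading byte 0xD2 = 11010010 → 2-byte char #2 = D2 8D.
Offset 6: leading byte 0xF0 = 11110000 → 4-byte char #3 = F0 90 90 8D.
Offset 10: leading byte 0x79 = 01111001 → 1-byte char #4 = 79.
Offset 11: leading byte 0xF3 = 11110011 → 4-byte char #5 = F3 83 82 AE.
Offset 15: leading byte 0xC5 = 11000101 → 2-byte char #6 = C5 90.
Leading byte 0xC5 = 11000101 matches 110xxxxx → 2-byte sequence.
Byte 1: 0xC5 = 11000101, payload 00101 (5 bits).
Byte 2: 0x90 = 10010000 (10xxxxxx ✓), payload 010000.
Concatenate: 00101010000 = 0x150 (11 bits → U+0150).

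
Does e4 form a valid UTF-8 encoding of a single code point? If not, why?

invalid (sequence truncated)

Leading byte 0xE4 = 11100100 → 3-byte form, but only 1 byte is present.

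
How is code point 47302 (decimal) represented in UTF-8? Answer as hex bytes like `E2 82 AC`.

U+B8C6 = 0xB8C6 = 47302 decimal. In range U+0800–U+FFFF → 3-byte form: 1110xxxx 10xxxxxx 10xxxxxx.
Binary (16 bits): 1011100011000110.
Split 4+6+6: 1011 | 100011 | 000110.
Byte 1: 11101011 = 0xEB.
Byte 2: 10100011 = 0xA3.
Byte 3: 10000110 = 0x86.

EB A3 86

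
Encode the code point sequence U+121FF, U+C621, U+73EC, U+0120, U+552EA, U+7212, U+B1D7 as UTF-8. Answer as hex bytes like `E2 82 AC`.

F0 92 87 BF EC 98 A1 E7 8F AC C4 A0 F1 95 8B AA E7 88 92 EB 87 97

U+121FF: 4-byte form → F0 92 87 BF.
U+C621: 3-byte form → EC 98 A1.
U+73EC: 3-byte form → E7 8F AC.
U+0120: 2-byte form → C4 A0.
U+552EA: 4-byte form → F1 95 8B AA.
U+7212: 3-byte form → E7 88 92.
U+B1D7: 3-byte form → EB 87 97.
Concatenated (22 bytes): F0 92 87 BF EC 98 A1 E7 8F AC C4 A0 F1 95 8B AA E7 88 92 EB 87 97.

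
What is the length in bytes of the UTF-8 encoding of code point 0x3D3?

2

U+03D3 = 0x3D3. UTF-8 uses 1 byte below 0x80, 2 below 0x800, 3 below 0x10000, 4 up to 0x10FFFF. 0x3D3 is in U+0080–U+07FF → 2 bytes.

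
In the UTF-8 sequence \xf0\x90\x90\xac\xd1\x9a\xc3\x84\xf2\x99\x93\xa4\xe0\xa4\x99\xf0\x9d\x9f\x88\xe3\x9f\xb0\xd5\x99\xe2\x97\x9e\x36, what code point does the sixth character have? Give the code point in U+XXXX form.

U+1D7C8

Offset 0: leading byte 0xF0 = 11110000 → 4-byte char #1 = F0 90 90 AC.
Offset 4: leading byte 0xD1 = 11010001 → 2-byte char #2 = D1 9A.
Offset 6: leading byte 0xC3 = 11000011 → 2-byte char #3 = C3 84.
Offset 8: leading byte 0xF2 = 11110010 → 4-byte char #4 = F2 99 93 A4.
Offset 12: leading byte 0xE0 = 11100000 → 3-byte char #5 = E0 A4 99.
Offset 15: leading byte 0xF0 = 11110000 → 4-byte char #6 = F0 9D 9F 88.
Leading byte 0xF0 = 11110000 matches 11110xxx → 4-byte sequence.
Byte 1: 0xF0 = 11110000, payload 000 (3 bits).
Byte 2: 0x9D = 10011101 (10xxxxxx ✓), payload 011101.
Byte 3: 0x9F = 10011111 (10xxxxxx ✓), payload 011111.
Byte 4: 0x88 = 10001000 (10xxxxxx ✓), payload 001000.
Concatenate: 000011101011111001000 = 0x1D7C8 (21 bits → U+1D7C8).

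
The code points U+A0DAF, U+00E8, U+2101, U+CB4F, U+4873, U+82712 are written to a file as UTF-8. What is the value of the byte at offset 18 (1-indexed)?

1-indexed offset 18 is 0-indexed offset 17.
U+A0DAF → 4-byte form F2 A0 B6 AF at offsets 0–3.
U+00E8 → 2-byte form C3 A8 at offsets 4–5.
U+2101 → 3-byte form E2 84 81 at offsets 6–8.
U+CB4F → 3-byte form EC AD 8F at offsets 9–11.
U+4873 → 3-byte form E4 A1 B3 at offsets 12–14.
U+82712 → 4-byte form F2 82 9C 92 at offsets 15–18.
Offset 17 falls in char 6's range; it's byte 3 of F2 82 9C 92 = 0x9C.

0x9C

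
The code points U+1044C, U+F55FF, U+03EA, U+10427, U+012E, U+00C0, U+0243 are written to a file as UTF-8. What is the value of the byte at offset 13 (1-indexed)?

1-indexed offset 13 is 0-indexed offset 12.
U+1044C → 4-byte form F0 90 91 8C at offsets 0–3.
U+F55FF → 4-byte form F3 B5 97 BF at offsets 4–7.
U+03EA → 2-byte form CF AA at offsets 8–9.
U+10427 → 4-byte form F0 90 90 A7 at offsets 10–13.
Offset 12 falls in char 4's range; it's byte 3 of F0 90 90 A7 = 0x90.

0x90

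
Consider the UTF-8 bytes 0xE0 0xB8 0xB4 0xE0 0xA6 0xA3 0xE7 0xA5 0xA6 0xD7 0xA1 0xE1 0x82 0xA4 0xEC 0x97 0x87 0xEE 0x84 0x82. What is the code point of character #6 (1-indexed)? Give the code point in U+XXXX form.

Offset 0: leading byte 0xE0 = 11100000 → 3-byte char #1 = E0 B8 B4.
Offset 3: leading byte 0xE0 = 11100000 → 3-byte char #2 = E0 A6 A3.
Offset 6: leading byte 0xE7 = 11100111 → 3-byte char #3 = E7 A5 A6.
Offset 9: leading byte 0xD7 = 11010111 → 2-byte char #4 = D7 A1.
Offset 11: leading byte 0xE1 = 11100001 → 3-byte char #5 = E1 82 A4.
Offset 14: leading byte 0xEC = 11101100 → 3-byte char #6 = EC 97 87.
Leading byte 0xEC = 11101100 matches 1110xxxx → 3-byte sequence.
Byte 1: 0xEC = 11101100, payload 1100 (4 bits).
Byte 2: 0x97 = 10010111 (10xxxxxx ✓), payload 010111.
Byte 3: 0x87 = 10000111 (10xxxxxx ✓), payload 000111.
Concatenate: 1100010111000111 = 0xC5C7 (16 bits → U+C5C7).

U+C5C7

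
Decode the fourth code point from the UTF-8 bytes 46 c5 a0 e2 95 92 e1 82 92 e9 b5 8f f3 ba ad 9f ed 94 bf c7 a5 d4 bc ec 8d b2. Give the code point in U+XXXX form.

Offset 0: leading byte 0x46 = 01000110 → 1-byte char #1 = 46.
Offset 1: leading byte 0xC5 = 11000101 → 2-byte char #2 = C5 A0.
Offset 3: leading byte 0xE2 = 11100010 → 3-byte char #3 = E2 95 92.
Offset 6: leading byte 0xE1 = 11100001 → 3-byte char #4 = E1 82 92.
Leading byte 0xE1 = 11100001 matches 1110xxxx → 3-byte sequence.
Byte 1: 0xE1 = 11100001, payload 0001 (4 bits).
Byte 2: 0x82 = 10000010 (10xxxxxx ✓), payload 000010.
Byte 3: 0x92 = 10010010 (10xxxxxx ✓), payload 010010.
Concatenate: 0001000010010010 = 0x1092 (16 bits → U+1092).

U+1092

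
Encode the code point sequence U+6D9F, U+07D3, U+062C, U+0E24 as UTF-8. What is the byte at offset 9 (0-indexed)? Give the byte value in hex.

0xA4

U+6D9F → 3-byte form E6 B6 9F at offsets 0–2.
U+07D3 → 2-byte form DF 93 at offsets 3–4.
U+062C → 2-byte form D8 AC at offsets 5–6.
U+0E24 → 3-byte form E0 B8 A4 at offsets 7–9.
Offset 9 falls in char 4's range; it's byte 3 of E0 B8 A4 = 0xA4.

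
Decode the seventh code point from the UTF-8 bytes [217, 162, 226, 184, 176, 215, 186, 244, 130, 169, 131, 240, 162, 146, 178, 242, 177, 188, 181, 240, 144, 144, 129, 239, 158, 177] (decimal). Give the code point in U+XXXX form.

U+10401

Offset 0: leading byte 0xD9 = 11011001 → 2-byte char #1 = D9 A2.
Offset 2: leading byte 0xE2 = 11100010 → 3-byte char #2 = E2 B8 B0.
Offset 5: leading byte 0xD7 = 11010111 → 2-byte char #3 = D7 BA.
Offset 7: leading byte 0xF4 = 11110100 → 4-byte char #4 = F4 82 A9 83.
Offset 11: leading byte 0xF0 = 11110000 → 4-byte char #5 = F0 A2 92 B2.
Offset 15: leading byte 0xF2 = 11110010 → 4-byte char #6 = F2 B1 BC B5.
Offset 19: leading byte 0xF0 = 11110000 → 4-byte char #7 = F0 90 90 81.
Leading byte 0xF0 = 11110000 matches 11110xxx → 4-byte sequence.
Byte 1: 0xF0 = 11110000, payload 000 (3 bits).
Byte 2: 0x90 = 10010000 (10xxxxxx ✓), payload 010000.
Byte 3: 0x90 = 10010000 (10xxxxxx ✓), payload 010000.
Byte 4: 0x81 = 10000001 (10xxxxxx ✓), payload 000001.
Concatenate: 000010000010000000001 = 0x10401 (21 bits → U+10401).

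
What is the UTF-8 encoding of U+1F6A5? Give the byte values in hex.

F0 9F 9A A5

U+1F6A5 = 0x1F6A5 = 128677 decimal. In range U+10000–U+10FFFF → 4-byte form: 11110xxx 10xxxxxx 10xxxxxx 10xxxxxx.
Binary (21 bits): 000011111011010100101.
Split 3+6+6+6: 000 | 011111 | 011010 | 100101.
Byte 1: 11110000 = 0xF0.
Byte 2: 10011111 = 0x9F.
Byte 3: 10011010 = 0x9A.
Byte 4: 10100101 = 0xA5.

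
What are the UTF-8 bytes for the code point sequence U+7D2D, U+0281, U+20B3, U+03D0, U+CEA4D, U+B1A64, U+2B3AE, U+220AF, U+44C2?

U+7D2D: 3-byte form → E7 B4 AD.
U+0281: 2-byte form → CA 81.
U+20B3: 3-byte form → E2 82 B3.
U+03D0: 2-byte form → CF 90.
U+CEA4D: 4-byte form → F3 8E A9 8D.
U+B1A64: 4-byte form → F2 B1 A9 A4.
U+2B3AE: 4-byte form → F0 AB 8E AE.
U+220AF: 4-byte form → F0 A2 82 AF.
U+44C2: 3-byte form → E4 93 82.
Concatenated (29 bytes): E7 B4 AD CA 81 E2 82 B3 CF 90 F3 8E A9 8D F2 B1 A9 A4 F0 AB 8E AE F0 A2 82 AF E4 93 82.

E7 B4 AD CA 81 E2 82 B3 CF 90 F3 8E A9 8D F2 B1 A9 A4 F0 AB 8E AE F0 A2 82 AF E4 93 82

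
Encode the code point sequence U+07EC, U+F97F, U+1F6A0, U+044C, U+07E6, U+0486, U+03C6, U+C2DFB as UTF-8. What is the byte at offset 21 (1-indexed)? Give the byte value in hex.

1-indexed offset 21 is 0-indexed offset 20.
U+07EC → 2-byte form DF AC at offsets 0–1.
U+F97F → 3-byte form EF A5 BF at offsets 2–4.
U+1F6A0 → 4-byte form F0 9F 9A A0 at offsets 5–8.
U+044C → 2-byte form D1 8C at offsets 9–10.
U+07E6 → 2-byte form DF A6 at offsets 11–12.
U+0486 → 2-byte form D2 86 at offsets 13–14.
U+03C6 → 2-byte form CF 86 at offsets 15–16.
U+C2DFB → 4-byte form F3 82 B7 BB at offsets 17–20.
Offset 20 falls in char 8's range; it's byte 4 of F3 82 B7 BB = 0xBB.

0xBB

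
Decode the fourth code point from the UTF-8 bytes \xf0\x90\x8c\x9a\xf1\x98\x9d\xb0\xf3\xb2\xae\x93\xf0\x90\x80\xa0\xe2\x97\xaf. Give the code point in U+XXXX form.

U+10020

Offset 0: leading byte 0xF0 = 11110000 → 4-byte char #1 = F0 90 8C 9A.
Offset 4: leading byte 0xF1 = 11110001 → 4-byte char #2 = F1 98 9D B0.
Offset 8: leading byte 0xF3 = 11110011 → 4-byte char #3 = F3 B2 AE 93.
Offset 12: leading byte 0xF0 = 11110000 → 4-byte char #4 = F0 90 80 A0.
Leading byte 0xF0 = 11110000 matches 11110xxx → 4-byte sequence.
Byte 1: 0xF0 = 11110000, payload 000 (3 bits).
Byte 2: 0x90 = 10010000 (10xxxxxx ✓), payload 010000.
Byte 3: 0x80 = 10000000 (10xxxxxx ✓), payload 000000.
Byte 4: 0xA0 = 10100000 (10xxxxxx ✓), payload 100000.
Concatenate: 000010000000000100000 = 0x10020 (21 bits → U+10020).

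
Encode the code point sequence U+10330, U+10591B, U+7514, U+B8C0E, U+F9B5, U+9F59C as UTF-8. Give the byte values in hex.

F0 90 8C B0 F4 85 A4 9B E7 94 94 F2 B8 B0 8E EF A6 B5 F2 9F 96 9C

U+10330: 4-byte form → F0 90 8C B0.
U+10591B: 4-byte form → F4 85 A4 9B.
U+7514: 3-byte form → E7 94 94.
U+B8C0E: 4-byte form → F2 B8 B0 8E.
U+F9B5: 3-byte form → EF A6 B5.
U+9F59C: 4-byte form → F2 9F 96 9C.
Concatenated (22 bytes): F0 90 8C B0 F4 85 A4 9B E7 94 94 F2 B8 B0 8E EF A6 B5 F2 9F 96 9C.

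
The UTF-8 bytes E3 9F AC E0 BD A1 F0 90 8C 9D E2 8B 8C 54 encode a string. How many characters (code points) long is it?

Byte at offset 0: 0xE3 = 11100011 → 3-byte char (#1). Advance 3.
Byte at offset 3: 0xE0 = 11100000 → 3-byte char (#2). Advance 3.
Byte at offset 6: 0xF0 = 11110000 → 4-byte char (#3). Advance 4.
Byte at offset 10: 0xE2 = 11100010 → 3-byte char (#4). Advance 3.
Byte at offset 13: 0x54 = 01010100 → 1-byte char (#5). Advance 1.
Reached end at offset 14 after 5 code points.

5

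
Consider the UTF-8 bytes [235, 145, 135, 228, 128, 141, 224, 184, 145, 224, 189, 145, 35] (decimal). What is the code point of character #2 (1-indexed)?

Offset 0: leading byte 0xEB = 11101011 → 3-byte char #1 = EB 91 87.
Offset 3: leading byte 0xE4 = 11100100 → 3-byte char #2 = E4 80 8D.
Leading byte 0xE4 = 11100100 matches 1110xxxx → 3-byte sequence.
Byte 1: 0xE4 = 11100100, payload 0100 (4 bits).
Byte 2: 0x80 = 10000000 (10xxxxxx ✓), payload 000000.
Byte 3: 0x8D = 10001101 (10xxxxxx ✓), payload 001101.
Concatenate: 0100000000001101 = 0x400D (16 bits → U+400D).

U+400D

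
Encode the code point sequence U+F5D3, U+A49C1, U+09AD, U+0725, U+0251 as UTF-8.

U+F5D3: 3-byte form → EF 97 93.
U+A49C1: 4-byte form → F2 A4 A7 81.
U+09AD: 3-byte form → E0 A6 AD.
U+0725: 2-byte form → DC A5.
U+0251: 2-byte form → C9 91.
Concatenated (14 bytes): EF 97 93 F2 A4 A7 81 E0 A6 AD DC A5 C9 91.

EF 97 93 F2 A4 A7 81 E0 A6 AD DC A5 C9 91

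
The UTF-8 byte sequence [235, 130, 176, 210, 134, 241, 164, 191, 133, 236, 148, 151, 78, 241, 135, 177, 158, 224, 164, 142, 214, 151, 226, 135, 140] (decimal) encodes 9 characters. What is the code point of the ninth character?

U+21CC

Offset 0: leading byte 0xEB = 11101011 → 3-byte char #1 = EB 82 B0.
Offset 3: leading byte 0xD2 = 11010010 → 2-byte char #2 = D2 86.
Offset 5: leading byte 0xF1 = 11110001 → 4-byte char #3 = F1 A4 BF 85.
Offset 9: leading byte 0xEC = 11101100 → 3-byte char #4 = EC 94 97.
Offset 12: leading byte 0x4E = 01001110 → 1-byte char #5 = 4E.
Offset 13: leading byte 0xF1 = 11110001 → 4-byte char #6 = F1 87 B1 9E.
Offset 17: leading byte 0xE0 = 11100000 → 3-byte char #7 = E0 A4 8E.
Offset 20: leading byte 0xD6 = 11010110 → 2-byte char #8 = D6 97.
Offset 22: leading byte 0xE2 = 11100010 → 3-byte char #9 = E2 87 8C.
Leading byte 0xE2 = 11100010 matches 1110xxxx → 3-byte sequence.
Byte 1: 0xE2 = 11100010, payload 0010 (4 bits).
Byte 2: 0x87 = 10000111 (10xxxxxx ✓), payload 000111.
Byte 3: 0x8C = 10001100 (10xxxxxx ✓), payload 001100.
Concatenate: 0010000111001100 = 0x21CC (16 bits → U+21CC).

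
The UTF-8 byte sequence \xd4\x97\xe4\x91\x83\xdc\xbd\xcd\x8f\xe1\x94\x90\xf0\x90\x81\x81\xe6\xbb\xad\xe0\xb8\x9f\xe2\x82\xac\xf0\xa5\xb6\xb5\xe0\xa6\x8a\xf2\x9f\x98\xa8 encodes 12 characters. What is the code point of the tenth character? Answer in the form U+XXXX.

U+25DB5

Offset 0: leading byte 0xD4 = 11010100 → 2-byte char #1 = D4 97.
Offset 2: leading byte 0xE4 = 11100100 → 3-byte char #2 = E4 91 83.
Offset 5: leading byte 0xDC = 11011100 → 2-byte char #3 = DC BD.
Offset 7: leading byte 0xCD = 11001101 → 2-byte char #4 = CD 8F.
Offset 9: leading byte 0xE1 = 11100001 → 3-byte char #5 = E1 94 90.
Offset 12: leading byte 0xF0 = 11110000 → 4-byte char #6 = F0 90 81 81.
Offset 16: leading byte 0xE6 = 11100110 → 3-byte char #7 = E6 BB AD.
Offset 19: leading byte 0xE0 = 11100000 → 3-byte char #8 = E0 B8 9F.
Offset 22: leading byte 0xE2 = 11100010 → 3-byte char #9 = E2 82 AC.
Offset 25: leading byte 0xF0 = 11110000 → 4-byte char #10 = F0 A5 B6 B5.
Leading byte 0xF0 = 11110000 matches 11110xxx → 4-byte sequence.
Byte 1: 0xF0 = 11110000, payload 000 (3 bits).
Byte 2: 0xA5 = 10100101 (10xxxxxx ✓), payload 100101.
Byte 3: 0xB6 = 10110110 (10xxxxxx ✓), payload 110110.
Byte 4: 0xB5 = 10110101 (10xxxxxx ✓), payload 110101.
Concatenate: 000100101110110110101 = 0x25DB5 (21 bits → U+25DB5).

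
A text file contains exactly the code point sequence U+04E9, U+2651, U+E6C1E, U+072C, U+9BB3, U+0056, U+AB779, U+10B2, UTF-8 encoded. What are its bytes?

D3 A9 E2 99 91 F3 A6 B0 9E DC AC E9 AE B3 56 F2 AB 9D B9 E1 82 B2

U+04E9: 2-byte form → D3 A9.
U+2651: 3-byte form → E2 99 91.
U+E6C1E: 4-byte form → F3 A6 B0 9E.
U+072C: 2-byte form → DC AC.
U+9BB3: 3-byte form → E9 AE B3.
U+0056: 1-byte form → 56.
U+AB779: 4-byte form → F2 AB 9D B9.
U+10B2: 3-byte form → E1 82 B2.
Concatenated (22 bytes): D3 A9 E2 99 91 F3 A6 B0 9E DC AC E9 AE B3 56 F2 AB 9D B9 E1 82 B2.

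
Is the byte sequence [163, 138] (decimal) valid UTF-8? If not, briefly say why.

Byte 0xA3 = 10100011 has the form 10xxxxxx — a continuation byte — but there is no preceding leading byte.

invalid (continuation byte with no leading byte)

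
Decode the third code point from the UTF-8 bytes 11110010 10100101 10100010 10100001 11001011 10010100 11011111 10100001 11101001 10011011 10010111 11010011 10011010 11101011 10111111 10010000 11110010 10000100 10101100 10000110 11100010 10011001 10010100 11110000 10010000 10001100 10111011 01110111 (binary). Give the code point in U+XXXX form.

Offset 0: leading byte 0xF2 = 11110010 → 4-byte char #1 = F2 A5 A2 A1.
Offset 4: leading byte 0xCB = 11001011 → 2-byte char #2 = CB 94.
Offset 6: leading byte 0xDF = 11011111 → 2-byte char #3 = DF A1.
Leading byte 0xDF = 11011111 matches 110xxxxx → 2-byte sequence.
Byte 1: 0xDF = 11011111, payload 11111 (5 bits).
Byte 2: 0xA1 = 10100001 (10xxxxxx ✓), payload 100001.
Concatenate: 11111100001 = 0x7E1 (11 bits → U+07E1).

U+07E1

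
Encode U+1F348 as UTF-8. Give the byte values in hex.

U+1F348 = 0x1F348 = 127816 decimal. In range U+10000–U+10FFFF → 4-byte form: 11110xxx 10xxxxxx 10xxxxxx 10xxxxxx.
Binary (21 bits): 000011111001101001000.
Split 3+6+6+6: 000 | 011111 | 001101 | 001000.
Byte 1: 11110000 = 0xF0.
Byte 2: 10011111 = 0x9F.
Byte 3: 10001101 = 0x8D.
Byte 4: 10001000 = 0x88.

F0 9F 8D 88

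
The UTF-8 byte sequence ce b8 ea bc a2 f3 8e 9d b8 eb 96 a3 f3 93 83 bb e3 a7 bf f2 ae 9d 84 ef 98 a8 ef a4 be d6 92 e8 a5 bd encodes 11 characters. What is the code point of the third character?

Offset 0: leading byte 0xCE = 11001110 → 2-byte char #1 = CE B8.
Offset 2: leading byte 0xEA = 11101010 → 3-byte char #2 = EA BC A2.
Offset 5: leading byte 0xF3 = 11110011 → 4-byte char #3 = F3 8E 9D B8.
Leading byte 0xF3 = 11110011 matches 11110xxx → 4-byte sequence.
Byte 1: 0xF3 = 11110011, payload 011 (3 bits).
Byte 2: 0x8E = 10001110 (10xxxxxx ✓), payload 001110.
Byte 3: 0x9D = 10011101 (10xxxxxx ✓), payload 011101.
Byte 4: 0xB8 = 10111000 (10xxxxxx ✓), payload 111000.
Concatenate: 011001110011101111000 = 0xCE778 (21 bits → U+CE778).

U+CE778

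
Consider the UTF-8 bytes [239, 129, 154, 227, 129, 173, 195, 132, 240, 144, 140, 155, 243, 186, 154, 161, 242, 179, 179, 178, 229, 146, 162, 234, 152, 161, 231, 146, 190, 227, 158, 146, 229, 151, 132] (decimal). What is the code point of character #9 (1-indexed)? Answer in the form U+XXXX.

Offset 0: leading byte 0xEF = 11101111 → 3-byte char #1 = EF 81 9A.
Offset 3: leading byte 0xE3 = 11100011 → 3-byte char #2 = E3 81 AD.
Offset 6: leading byte 0xC3 = 11000011 → 2-byte char #3 = C3 84.
Offset 8: leading byte 0xF0 = 11110000 → 4-byte char #4 = F0 90 8C 9B.
Offset 12: leading byte 0xF3 = 11110011 → 4-byte char #5 = F3 BA 9A A1.
Offset 16: leading byte 0xF2 = 11110010 → 4-byte char #6 = F2 B3 B3 B2.
Offset 20: leading byte 0xE5 = 11100101 → 3-byte char #7 = E5 92 A2.
Offset 23: leading byte 0xEA = 11101010 → 3-byte char #8 = EA 98 A1.
Offset 26: leading byte 0xE7 = 11100111 → 3-byte char #9 = E7 92 BE.
Leading byte 0xE7 = 11100111 matches 1110xxxx → 3-byte sequence.
Byte 1: 0xE7 = 11100111, payload 0111 (4 bits).
Byte 2: 0x92 = 10010010 (10xxxxxx ✓), payload 010010.
Byte 3: 0xBE = 10111110 (10xxxxxx ✓), payload 111110.
Concatenate: 0111010010111110 = 0x74BE (16 bits → U+74BE).

U+74BE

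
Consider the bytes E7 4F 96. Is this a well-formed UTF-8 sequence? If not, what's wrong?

Leading byte 0xE7 = 11100111 → 3-byte form.
Byte 2 is 0x4F = 01001111, which is not 10xxxxxx — expected a continuation byte.

invalid (non-continuation byte where continuation expected)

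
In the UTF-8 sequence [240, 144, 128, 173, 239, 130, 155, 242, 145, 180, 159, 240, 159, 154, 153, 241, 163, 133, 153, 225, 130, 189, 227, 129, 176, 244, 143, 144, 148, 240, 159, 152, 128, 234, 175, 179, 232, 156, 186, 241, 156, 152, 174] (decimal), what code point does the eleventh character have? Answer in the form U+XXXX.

Offset 0: leading byte 0xF0 = 11110000 → 4-byte char #1 = F0 90 80 AD.
Offset 4: leading byte 0xEF = 11101111 → 3-byte char #2 = EF 82 9B.
Offset 7: leading byte 0xF2 = 11110010 → 4-byte char #3 = F2 91 B4 9F.
Offset 11: leading byte 0xF0 = 11110000 → 4-byte char #4 = F0 9F 9A 99.
Offset 15: leading byte 0xF1 = 11110001 → 4-byte char #5 = F1 A3 85 99.
Offset 19: leading byte 0xE1 = 11100001 → 3-byte char #6 = E1 82 BD.
Offset 22: leading byte 0xE3 = 11100011 → 3-byte char #7 = E3 81 B0.
Offset 25: leading byte 0xF4 = 11110100 → 4-byte char #8 = F4 8F 90 94.
Offset 29: leading byte 0xF0 = 11110000 → 4-byte char #9 = F0 9F 98 80.
Offset 33: leading byte 0xEA = 11101010 → 3-byte char #10 = EA AF B3.
Offset 36: leading byte 0xE8 = 11101000 → 3-byte char #11 = E8 9C BA.
Leading byte 0xE8 = 11101000 matches 1110xxxx → 3-byte sequence.
Byte 1: 0xE8 = 11101000, payload 1000 (4 bits).
Byte 2: 0x9C = 10011100 (10xxxxxx ✓), payload 011100.
Byte 3: 0xBA = 10111010 (10xxxxxx ✓), payload 111010.
Concatenate: 1000011100111010 = 0x873A (16 bits → U+873A).

U+873A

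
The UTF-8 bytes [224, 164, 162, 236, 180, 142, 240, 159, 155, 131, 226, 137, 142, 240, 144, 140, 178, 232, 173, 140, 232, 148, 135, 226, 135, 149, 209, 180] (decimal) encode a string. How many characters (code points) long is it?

Byte at offset 0: 0xE0 = 11100000 → 3-byte char (#1). Advance 3.
Byte at offset 3: 0xEC = 11101100 → 3-byte char (#2). Advance 3.
Byte at offset 6: 0xF0 = 11110000 → 4-byte char (#3). Advance 4.
Byte at offset 10: 0xE2 = 11100010 → 3-byte char (#4). Advance 3.
Byte at offset 13: 0xF0 = 11110000 → 4-byte char (#5). Advance 4.
Byte at offset 17: 0xE8 = 11101000 → 3-byte char (#6). Advance 3.
Byte at offset 20: 0xE8 = 11101000 → 3-byte char (#7). Advance 3.
Byte at offset 23: 0xE2 = 11100010 → 3-byte char (#8). Advance 3.
Byte at offset 26: 0xD1 = 11010001 → 2-byte char (#9). Advance 2.
Reached end at offset 28 after 9 code points.

9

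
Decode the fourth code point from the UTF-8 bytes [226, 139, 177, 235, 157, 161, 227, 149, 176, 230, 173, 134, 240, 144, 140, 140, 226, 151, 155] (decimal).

U+6B46

Offset 0: leading byte 0xE2 = 11100010 → 3-byte char #1 = E2 8B B1.
Offset 3: leading byte 0xEB = 11101011 → 3-byte char #2 = EB 9D A1.
Offset 6: leading byte 0xE3 = 11100011 → 3-byte char #3 = E3 95 B0.
Offset 9: leading byte 0xE6 = 11100110 → 3-byte char #4 = E6 AD 86.
Leading byte 0xE6 = 11100110 matches 1110xxxx → 3-byte sequence.
Byte 1: 0xE6 = 11100110, payload 0110 (4 bits).
Byte 2: 0xAD = 10101101 (10xxxxxx ✓), payload 101101.
Byte 3: 0x86 = 10000110 (10xxxxxx ✓), payload 000110.
Concatenate: 0110101101000110 = 0x6B46 (16 bits → U+6B46).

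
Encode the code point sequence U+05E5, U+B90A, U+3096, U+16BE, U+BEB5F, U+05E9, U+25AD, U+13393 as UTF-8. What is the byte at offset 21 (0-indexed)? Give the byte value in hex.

0x93

U+05E5 → 2-byte form D7 A5 at offsets 0–1.
U+B90A → 3-byte form EB A4 8A at offsets 2–4.
U+3096 → 3-byte form E3 82 96 at offsets 5–7.
U+16BE → 3-byte form E1 9A BE at offsets 8–10.
U+BEB5F → 4-byte form F2 BE AD 9F at offsets 11–14.
U+05E9 → 2-byte form D7 A9 at offsets 15–16.
U+25AD → 3-byte form E2 96 AD at offsets 17–19.
U+13393 → 4-byte form F0 93 8E 93 at offsets 20–23.
Offset 21 falls in char 8's range; it's byte 2 of F0 93 8E 93 = 0x93.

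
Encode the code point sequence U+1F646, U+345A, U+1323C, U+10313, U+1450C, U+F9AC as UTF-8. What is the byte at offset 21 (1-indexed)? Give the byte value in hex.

0xA6

1-indexed offset 21 is 0-indexed offset 20.
U+1F646 → 4-byte form F0 9F 99 86 at offsets 0–3.
U+345A → 3-byte form E3 91 9A at offsets 4–6.
U+1323C → 4-byte form F0 93 88 BC at offsets 7–10.
U+10313 → 4-byte form F0 90 8C 93 at offsets 11–14.
U+1450C → 4-byte form F0 94 94 8C at offsets 15–18.
U+F9AC → 3-byte form EF A6 AC at offsets 19–21.
Offset 20 falls in char 6's range; it's byte 2 of EF A6 AC = 0xA6.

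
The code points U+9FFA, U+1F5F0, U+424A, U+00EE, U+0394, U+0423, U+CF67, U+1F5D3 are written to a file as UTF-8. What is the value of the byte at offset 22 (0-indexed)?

U+9FFA → 3-byte form E9 BF BA at offsets 0–2.
U+1F5F0 → 4-byte form F0 9F 97 B0 at offsets 3–6.
U+424A → 3-byte form E4 89 8A at offsets 7–9.
U+00EE → 2-byte form C3 AE at offsets 10–11.
U+0394 → 2-byte form CE 94 at offsets 12–13.
U+0423 → 2-byte form D0 A3 at offsets 14–15.
U+CF67 → 3-byte form EC BD A7 at offsets 16–18.
U+1F5D3 → 4-byte form F0 9F 97 93 at offsets 19–22.
Offset 22 falls in char 8's range; it's byte 4 of F0 9F 97 93 = 0x93.

0x93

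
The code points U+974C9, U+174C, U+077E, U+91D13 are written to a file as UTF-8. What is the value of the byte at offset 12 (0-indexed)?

0x93

U+974C9 → 4-byte form F2 97 93 89 at offsets 0–3.
U+174C → 3-byte form E1 9D 8C at offsets 4–6.
U+077E → 2-byte form DD BE at offsets 7–8.
U+91D13 → 4-byte form F2 91 B4 93 at offsets 9–12.
Offset 12 falls in char 4's range; it's byte 4 of F2 91 B4 93 = 0x93.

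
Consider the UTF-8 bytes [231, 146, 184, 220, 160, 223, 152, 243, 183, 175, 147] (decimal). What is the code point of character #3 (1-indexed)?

Offset 0: leading byte 0xE7 = 11100111 → 3-byte char #1 = E7 92 B8.
Offset 3: leading byte 0xDC = 11011100 → 2-byte char #2 = DC A0.
Offset 5: leading byte 0xDF = 11011111 → 2-byte char #3 = DF 98.
Leading byte 0xDF = 11011111 matches 110xxxxx → 2-byte sequence.
Byte 1: 0xDF = 11011111, payload 11111 (5 bits).
Byte 2: 0x98 = 10011000 (10xxxxxx ✓), payload 011000.
Concatenate: 11111011000 = 0x7D8 (11 bits → U+07D8).

U+07D8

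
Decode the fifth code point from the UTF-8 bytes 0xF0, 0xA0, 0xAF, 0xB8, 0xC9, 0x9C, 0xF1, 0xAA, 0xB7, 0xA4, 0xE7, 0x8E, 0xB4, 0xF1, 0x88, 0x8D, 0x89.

U+48349

Offset 0: leading byte 0xF0 = 11110000 → 4-byte char #1 = F0 A0 AF B8.
Offset 4: leading byte 0xC9 = 11001001 → 2-byte char #2 = C9 9C.
Offset 6: leading byte 0xF1 = 11110001 → 4-byte char #3 = F1 AA B7 A4.
Offset 10: leading byte 0xE7 = 11100111 → 3-byte char #4 = E7 8E B4.
Offset 13: leading byte 0xF1 = 11110001 → 4-byte char #5 = F1 88 8D 89.
Leading byte 0xF1 = 11110001 matches 11110xxx → 4-byte sequence.
Byte 1: 0xF1 = 11110001, payload 001 (3 bits).
Byte 2: 0x88 = 10001000 (10xxxxxx ✓), payload 001000.
Byte 3: 0x8D = 10001101 (10xxxxxx ✓), payload 001101.
Byte 4: 0x89 = 10001001 (10xxxxxx ✓), payload 001001.
Concatenate: 001001000001101001001 = 0x48349 (21 bits → U+48349).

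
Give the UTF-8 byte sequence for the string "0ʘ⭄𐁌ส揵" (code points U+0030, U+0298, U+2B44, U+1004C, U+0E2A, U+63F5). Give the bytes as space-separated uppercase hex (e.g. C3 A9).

30 CA 98 E2 AD 84 F0 90 81 8C E0 B8 AA E6 8F B5

U+0030: 1-byte form → 30.
U+0298: 2-byte form → CA 98.
U+2B44: 3-byte form → E2 AD 84.
U+1004C: 4-byte form → F0 90 81 8C.
U+0E2A: 3-byte form → E0 B8 AA.
U+63F5: 3-byte form → E6 8F B5.
Concatenated (16 bytes): 30 CA 98 E2 AD 84 F0 90 81 8C E0 B8 AA E6 8F B5.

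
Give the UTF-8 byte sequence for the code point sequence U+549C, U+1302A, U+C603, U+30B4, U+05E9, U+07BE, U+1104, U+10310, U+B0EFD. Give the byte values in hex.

E5 92 9C F0 93 80 AA EC 98 83 E3 82 B4 D7 A9 DE BE E1 84 84 F0 90 8C 90 F2 B0 BB BD

U+549C: 3-byte form → E5 92 9C.
U+1302A: 4-byte form → F0 93 80 AA.
U+C603: 3-byte form → EC 98 83.
U+30B4: 3-byte form → E3 82 B4.
U+05E9: 2-byte form → D7 A9.
U+07BE: 2-byte form → DE BE.
U+1104: 3-byte form → E1 84 84.
U+10310: 4-byte form → F0 90 8C 90.
U+B0EFD: 4-byte form → F2 B0 BB BD.
Concatenated (28 bytes): E5 92 9C F0 93 80 AA EC 98 83 E3 82 B4 D7 A9 DE BE E1 84 84 F0 90 8C 90 F2 B0 BB BD.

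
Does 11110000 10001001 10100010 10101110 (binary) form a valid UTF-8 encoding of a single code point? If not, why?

invalid (overlong encoding)

Leading byte 0xF0 = 11110000 → 4-byte form.
Continuation bytes all match 10xxxxxx. Payload decodes to 0x98AE.
But 0x98AE < 0x10000, the minimum for a 4-byte sequence — this is an overlong encoding.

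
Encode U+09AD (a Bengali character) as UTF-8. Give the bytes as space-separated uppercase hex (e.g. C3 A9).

E0 A6 AD

U+09AD = 0x9AD = 2477 decimal. In range U+0800–U+FFFF → 3-byte form: 1110xxxx 10xxxxxx 10xxxxxx.
Binary (16 bits): 0000100110101101.
Split 4+6+6: 0000 | 100110 | 101101.
Byte 1: 11100000 = 0xE0.
Byte 2: 10100110 = 0xA6.
Byte 3: 10101101 = 0xAD.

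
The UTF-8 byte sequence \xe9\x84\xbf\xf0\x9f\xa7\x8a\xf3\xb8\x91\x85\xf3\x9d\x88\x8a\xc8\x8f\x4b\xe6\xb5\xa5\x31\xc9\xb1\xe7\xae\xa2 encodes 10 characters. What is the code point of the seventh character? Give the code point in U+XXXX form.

U+6D65

Offset 0: leading byte 0xE9 = 11101001 → 3-byte char #1 = E9 84 BF.
Offset 3: leading byte 0xF0 = 11110000 → 4-byte char #2 = F0 9F A7 8A.
Offset 7: leading byte 0xF3 = 11110011 → 4-byte char #3 = F3 B8 91 85.
Offset 11: leading byte 0xF3 = 11110011 → 4-byte char #4 = F3 9D 88 8A.
Offset 15: leading byte 0xC8 = 11001000 → 2-byte char #5 = C8 8F.
Offset 17: leading byte 0x4B = 01001011 → 1-byte char #6 = 4B.
Offset 18: leading byte 0xE6 = 11100110 → 3-byte char #7 = E6 B5 A5.
Leading byte 0xE6 = 11100110 matches 1110xxxx → 3-byte sequence.
Byte 1: 0xE6 = 11100110, payload 0110 (4 bits).
Byte 2: 0xB5 = 10110101 (10xxxxxx ✓), payload 110101.
Byte 3: 0xA5 = 10100101 (10xxxxxx ✓), payload 100101.
Concatenate: 0110110101100101 = 0x6D65 (16 bits → U+6D65).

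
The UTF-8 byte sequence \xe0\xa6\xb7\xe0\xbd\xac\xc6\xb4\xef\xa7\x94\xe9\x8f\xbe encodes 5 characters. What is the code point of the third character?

Offset 0: leading byte 0xE0 = 11100000 → 3-byte char #1 = E0 A6 B7.
Offset 3: leading byte 0xE0 = 11100000 → 3-byte char #2 = E0 BD AC.
Offset 6: leading byte 0xC6 = 11000110 → 2-byte char #3 = C6 B4.
Leading byte 0xC6 = 11000110 matches 110xxxxx → 2-byte sequence.
Byte 1: 0xC6 = 11000110, payload 00110 (5 bits).
Byte 2: 0xB4 = 10110100 (10xxxxxx ✓), payload 110100.
Concatenate: 00110110100 = 0x1B4 (11 bits → U+01B4).

U+01B4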